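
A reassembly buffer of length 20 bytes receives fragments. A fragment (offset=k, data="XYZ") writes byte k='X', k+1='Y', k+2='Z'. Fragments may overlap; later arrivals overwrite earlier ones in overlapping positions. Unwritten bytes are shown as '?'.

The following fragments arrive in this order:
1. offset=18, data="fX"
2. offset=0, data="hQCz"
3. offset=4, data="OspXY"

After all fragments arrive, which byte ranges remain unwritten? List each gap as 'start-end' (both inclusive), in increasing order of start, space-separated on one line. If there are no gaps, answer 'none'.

Fragment 1: offset=18 len=2
Fragment 2: offset=0 len=4
Fragment 3: offset=4 len=5
Gaps: 9-17

Answer: 9-17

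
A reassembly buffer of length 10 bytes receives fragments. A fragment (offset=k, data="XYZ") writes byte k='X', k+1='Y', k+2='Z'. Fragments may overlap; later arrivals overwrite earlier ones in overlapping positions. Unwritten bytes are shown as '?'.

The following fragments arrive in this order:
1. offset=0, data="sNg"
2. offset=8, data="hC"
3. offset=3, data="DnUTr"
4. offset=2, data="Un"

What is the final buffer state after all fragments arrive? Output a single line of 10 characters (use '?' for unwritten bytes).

Fragment 1: offset=0 data="sNg" -> buffer=sNg???????
Fragment 2: offset=8 data="hC" -> buffer=sNg?????hC
Fragment 3: offset=3 data="DnUTr" -> buffer=sNgDnUTrhC
Fragment 4: offset=2 data="Un" -> buffer=sNUnnUTrhC

Answer: sNUnnUTrhC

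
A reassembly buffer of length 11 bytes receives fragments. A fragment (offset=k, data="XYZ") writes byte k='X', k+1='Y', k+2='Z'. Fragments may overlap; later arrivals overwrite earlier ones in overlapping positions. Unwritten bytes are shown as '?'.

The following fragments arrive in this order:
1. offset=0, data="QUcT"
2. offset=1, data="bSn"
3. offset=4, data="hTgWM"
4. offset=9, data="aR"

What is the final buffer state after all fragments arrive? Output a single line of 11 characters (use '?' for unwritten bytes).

Fragment 1: offset=0 data="QUcT" -> buffer=QUcT???????
Fragment 2: offset=1 data="bSn" -> buffer=QbSn???????
Fragment 3: offset=4 data="hTgWM" -> buffer=QbSnhTgWM??
Fragment 4: offset=9 data="aR" -> buffer=QbSnhTgWMaR

Answer: QbSnhTgWMaR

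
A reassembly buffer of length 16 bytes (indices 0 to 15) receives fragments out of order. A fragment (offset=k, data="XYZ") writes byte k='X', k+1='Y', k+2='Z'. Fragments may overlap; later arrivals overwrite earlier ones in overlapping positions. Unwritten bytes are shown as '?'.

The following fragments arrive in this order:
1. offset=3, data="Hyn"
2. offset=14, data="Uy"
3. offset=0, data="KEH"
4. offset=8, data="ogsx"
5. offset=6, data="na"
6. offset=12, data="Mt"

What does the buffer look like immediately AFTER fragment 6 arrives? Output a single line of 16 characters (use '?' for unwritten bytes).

Fragment 1: offset=3 data="Hyn" -> buffer=???Hyn??????????
Fragment 2: offset=14 data="Uy" -> buffer=???Hyn????????Uy
Fragment 3: offset=0 data="KEH" -> buffer=KEHHyn????????Uy
Fragment 4: offset=8 data="ogsx" -> buffer=KEHHyn??ogsx??Uy
Fragment 5: offset=6 data="na" -> buffer=KEHHynnaogsx??Uy
Fragment 6: offset=12 data="Mt" -> buffer=KEHHynnaogsxMtUy

Answer: KEHHynnaogsxMtUy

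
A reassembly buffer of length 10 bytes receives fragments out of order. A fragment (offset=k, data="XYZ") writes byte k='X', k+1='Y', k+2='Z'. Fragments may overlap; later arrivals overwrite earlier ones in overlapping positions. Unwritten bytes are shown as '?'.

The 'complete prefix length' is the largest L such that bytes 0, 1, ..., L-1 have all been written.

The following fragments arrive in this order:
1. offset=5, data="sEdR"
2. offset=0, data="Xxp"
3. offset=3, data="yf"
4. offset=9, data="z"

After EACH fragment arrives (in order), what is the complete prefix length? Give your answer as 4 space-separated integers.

Answer: 0 3 9 10

Derivation:
Fragment 1: offset=5 data="sEdR" -> buffer=?????sEdR? -> prefix_len=0
Fragment 2: offset=0 data="Xxp" -> buffer=Xxp??sEdR? -> prefix_len=3
Fragment 3: offset=3 data="yf" -> buffer=XxpyfsEdR? -> prefix_len=9
Fragment 4: offset=9 data="z" -> buffer=XxpyfsEdRz -> prefix_len=10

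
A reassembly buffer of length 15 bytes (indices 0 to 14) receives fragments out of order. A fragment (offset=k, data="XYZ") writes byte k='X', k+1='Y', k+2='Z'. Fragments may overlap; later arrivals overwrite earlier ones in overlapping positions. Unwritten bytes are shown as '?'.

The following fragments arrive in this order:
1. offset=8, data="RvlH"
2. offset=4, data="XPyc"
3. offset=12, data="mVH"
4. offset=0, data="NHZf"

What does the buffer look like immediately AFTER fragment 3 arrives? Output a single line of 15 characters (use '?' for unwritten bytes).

Fragment 1: offset=8 data="RvlH" -> buffer=????????RvlH???
Fragment 2: offset=4 data="XPyc" -> buffer=????XPycRvlH???
Fragment 3: offset=12 data="mVH" -> buffer=????XPycRvlHmVH

Answer: ????XPycRvlHmVH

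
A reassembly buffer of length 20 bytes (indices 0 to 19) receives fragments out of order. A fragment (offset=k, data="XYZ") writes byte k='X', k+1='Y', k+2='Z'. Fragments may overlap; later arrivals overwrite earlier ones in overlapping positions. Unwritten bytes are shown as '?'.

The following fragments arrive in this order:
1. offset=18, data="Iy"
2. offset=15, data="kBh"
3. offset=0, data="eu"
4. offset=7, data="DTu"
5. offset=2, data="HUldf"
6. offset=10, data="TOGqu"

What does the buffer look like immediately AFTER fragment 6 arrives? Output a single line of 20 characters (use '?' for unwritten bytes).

Answer: euHUldfDTuTOGqukBhIy

Derivation:
Fragment 1: offset=18 data="Iy" -> buffer=??????????????????Iy
Fragment 2: offset=15 data="kBh" -> buffer=???????????????kBhIy
Fragment 3: offset=0 data="eu" -> buffer=eu?????????????kBhIy
Fragment 4: offset=7 data="DTu" -> buffer=eu?????DTu?????kBhIy
Fragment 5: offset=2 data="HUldf" -> buffer=euHUldfDTu?????kBhIy
Fragment 6: offset=10 data="TOGqu" -> buffer=euHUldfDTuTOGqukBhIy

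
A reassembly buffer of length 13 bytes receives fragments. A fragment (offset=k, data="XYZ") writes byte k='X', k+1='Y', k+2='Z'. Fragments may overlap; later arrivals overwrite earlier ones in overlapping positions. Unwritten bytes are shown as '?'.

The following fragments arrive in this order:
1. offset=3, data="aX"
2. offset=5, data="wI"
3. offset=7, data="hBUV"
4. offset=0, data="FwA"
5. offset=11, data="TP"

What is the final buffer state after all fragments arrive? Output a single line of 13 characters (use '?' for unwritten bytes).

Answer: FwAaXwIhBUVTP

Derivation:
Fragment 1: offset=3 data="aX" -> buffer=???aX????????
Fragment 2: offset=5 data="wI" -> buffer=???aXwI??????
Fragment 3: offset=7 data="hBUV" -> buffer=???aXwIhBUV??
Fragment 4: offset=0 data="FwA" -> buffer=FwAaXwIhBUV??
Fragment 5: offset=11 data="TP" -> buffer=FwAaXwIhBUVTP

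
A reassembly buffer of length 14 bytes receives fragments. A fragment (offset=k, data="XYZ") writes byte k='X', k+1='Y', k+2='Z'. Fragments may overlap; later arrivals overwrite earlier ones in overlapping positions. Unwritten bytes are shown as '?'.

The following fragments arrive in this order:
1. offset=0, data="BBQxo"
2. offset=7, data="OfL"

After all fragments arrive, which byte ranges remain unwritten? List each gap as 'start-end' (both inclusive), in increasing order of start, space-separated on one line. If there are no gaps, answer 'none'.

Answer: 5-6 10-13

Derivation:
Fragment 1: offset=0 len=5
Fragment 2: offset=7 len=3
Gaps: 5-6 10-13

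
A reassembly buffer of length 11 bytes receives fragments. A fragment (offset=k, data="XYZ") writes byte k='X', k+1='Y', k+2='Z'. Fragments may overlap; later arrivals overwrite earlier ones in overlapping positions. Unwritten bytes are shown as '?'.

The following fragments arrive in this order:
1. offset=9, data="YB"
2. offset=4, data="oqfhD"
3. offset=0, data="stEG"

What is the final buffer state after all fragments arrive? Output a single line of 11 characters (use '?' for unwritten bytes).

Answer: stEGoqfhDYB

Derivation:
Fragment 1: offset=9 data="YB" -> buffer=?????????YB
Fragment 2: offset=4 data="oqfhD" -> buffer=????oqfhDYB
Fragment 3: offset=0 data="stEG" -> buffer=stEGoqfhDYB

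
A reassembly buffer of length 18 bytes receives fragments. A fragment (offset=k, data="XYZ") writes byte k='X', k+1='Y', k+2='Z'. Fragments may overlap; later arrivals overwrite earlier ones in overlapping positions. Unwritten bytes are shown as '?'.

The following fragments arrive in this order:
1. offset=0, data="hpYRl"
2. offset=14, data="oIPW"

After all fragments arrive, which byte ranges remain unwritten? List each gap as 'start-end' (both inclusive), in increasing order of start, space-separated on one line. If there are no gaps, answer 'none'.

Fragment 1: offset=0 len=5
Fragment 2: offset=14 len=4
Gaps: 5-13

Answer: 5-13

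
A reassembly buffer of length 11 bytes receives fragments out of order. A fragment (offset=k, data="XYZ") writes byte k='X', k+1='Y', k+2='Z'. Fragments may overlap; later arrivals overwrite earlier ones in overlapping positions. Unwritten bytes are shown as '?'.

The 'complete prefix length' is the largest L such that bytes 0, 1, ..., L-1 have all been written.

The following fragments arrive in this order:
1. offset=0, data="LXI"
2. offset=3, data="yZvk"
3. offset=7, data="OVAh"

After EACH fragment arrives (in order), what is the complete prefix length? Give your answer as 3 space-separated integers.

Fragment 1: offset=0 data="LXI" -> buffer=LXI???????? -> prefix_len=3
Fragment 2: offset=3 data="yZvk" -> buffer=LXIyZvk???? -> prefix_len=7
Fragment 3: offset=7 data="OVAh" -> buffer=LXIyZvkOVAh -> prefix_len=11

Answer: 3 7 11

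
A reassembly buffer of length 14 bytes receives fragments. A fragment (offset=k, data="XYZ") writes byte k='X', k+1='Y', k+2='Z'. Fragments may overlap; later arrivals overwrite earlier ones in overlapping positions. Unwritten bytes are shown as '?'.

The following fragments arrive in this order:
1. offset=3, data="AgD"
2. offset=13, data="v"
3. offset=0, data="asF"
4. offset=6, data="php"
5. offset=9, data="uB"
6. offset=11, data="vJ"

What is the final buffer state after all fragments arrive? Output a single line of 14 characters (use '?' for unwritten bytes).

Fragment 1: offset=3 data="AgD" -> buffer=???AgD????????
Fragment 2: offset=13 data="v" -> buffer=???AgD???????v
Fragment 3: offset=0 data="asF" -> buffer=asFAgD???????v
Fragment 4: offset=6 data="php" -> buffer=asFAgDphp????v
Fragment 5: offset=9 data="uB" -> buffer=asFAgDphpuB??v
Fragment 6: offset=11 data="vJ" -> buffer=asFAgDphpuBvJv

Answer: asFAgDphpuBvJv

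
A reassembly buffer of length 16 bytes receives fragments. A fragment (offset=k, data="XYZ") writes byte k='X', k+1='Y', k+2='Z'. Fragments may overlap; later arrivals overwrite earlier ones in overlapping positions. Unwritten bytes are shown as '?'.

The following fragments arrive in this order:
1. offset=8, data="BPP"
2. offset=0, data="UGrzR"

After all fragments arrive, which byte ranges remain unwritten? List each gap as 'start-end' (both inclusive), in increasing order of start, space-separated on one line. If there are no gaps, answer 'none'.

Answer: 5-7 11-15

Derivation:
Fragment 1: offset=8 len=3
Fragment 2: offset=0 len=5
Gaps: 5-7 11-15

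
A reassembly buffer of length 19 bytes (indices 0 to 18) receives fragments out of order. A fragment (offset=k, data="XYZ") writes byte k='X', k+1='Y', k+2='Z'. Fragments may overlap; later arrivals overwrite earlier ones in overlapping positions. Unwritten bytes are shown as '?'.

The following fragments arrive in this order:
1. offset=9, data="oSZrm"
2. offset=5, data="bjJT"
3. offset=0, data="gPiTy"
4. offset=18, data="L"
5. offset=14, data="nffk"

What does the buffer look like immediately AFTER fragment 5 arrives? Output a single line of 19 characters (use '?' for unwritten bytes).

Answer: gPiTybjJToSZrmnffkL

Derivation:
Fragment 1: offset=9 data="oSZrm" -> buffer=?????????oSZrm?????
Fragment 2: offset=5 data="bjJT" -> buffer=?????bjJToSZrm?????
Fragment 3: offset=0 data="gPiTy" -> buffer=gPiTybjJToSZrm?????
Fragment 4: offset=18 data="L" -> buffer=gPiTybjJToSZrm????L
Fragment 5: offset=14 data="nffk" -> buffer=gPiTybjJToSZrmnffkL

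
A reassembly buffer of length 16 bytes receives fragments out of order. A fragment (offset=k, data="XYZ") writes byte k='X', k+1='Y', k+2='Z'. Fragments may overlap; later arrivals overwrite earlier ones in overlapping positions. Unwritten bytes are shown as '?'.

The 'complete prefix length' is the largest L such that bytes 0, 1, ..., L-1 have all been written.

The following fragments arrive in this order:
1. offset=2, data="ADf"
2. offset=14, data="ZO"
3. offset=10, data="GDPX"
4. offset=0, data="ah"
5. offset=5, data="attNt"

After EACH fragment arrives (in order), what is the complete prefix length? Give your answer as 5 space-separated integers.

Answer: 0 0 0 5 16

Derivation:
Fragment 1: offset=2 data="ADf" -> buffer=??ADf??????????? -> prefix_len=0
Fragment 2: offset=14 data="ZO" -> buffer=??ADf?????????ZO -> prefix_len=0
Fragment 3: offset=10 data="GDPX" -> buffer=??ADf?????GDPXZO -> prefix_len=0
Fragment 4: offset=0 data="ah" -> buffer=ahADf?????GDPXZO -> prefix_len=5
Fragment 5: offset=5 data="attNt" -> buffer=ahADfattNtGDPXZO -> prefix_len=16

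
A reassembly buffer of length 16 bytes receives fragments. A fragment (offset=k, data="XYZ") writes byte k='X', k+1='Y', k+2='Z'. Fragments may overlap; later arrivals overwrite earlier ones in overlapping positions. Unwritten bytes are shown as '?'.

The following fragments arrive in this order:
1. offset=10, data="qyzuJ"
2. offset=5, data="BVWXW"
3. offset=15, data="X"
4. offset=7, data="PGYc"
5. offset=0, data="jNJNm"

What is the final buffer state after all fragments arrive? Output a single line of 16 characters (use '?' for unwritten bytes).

Fragment 1: offset=10 data="qyzuJ" -> buffer=??????????qyzuJ?
Fragment 2: offset=5 data="BVWXW" -> buffer=?????BVWXWqyzuJ?
Fragment 3: offset=15 data="X" -> buffer=?????BVWXWqyzuJX
Fragment 4: offset=7 data="PGYc" -> buffer=?????BVPGYcyzuJX
Fragment 5: offset=0 data="jNJNm" -> buffer=jNJNmBVPGYcyzuJX

Answer: jNJNmBVPGYcyzuJX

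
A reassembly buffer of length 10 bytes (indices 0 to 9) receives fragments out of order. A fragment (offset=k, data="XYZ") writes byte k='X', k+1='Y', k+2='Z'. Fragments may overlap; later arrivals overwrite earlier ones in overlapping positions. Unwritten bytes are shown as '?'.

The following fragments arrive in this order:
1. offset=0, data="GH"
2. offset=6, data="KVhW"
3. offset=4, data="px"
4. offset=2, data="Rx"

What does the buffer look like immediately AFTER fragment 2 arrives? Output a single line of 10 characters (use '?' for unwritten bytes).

Answer: GH????KVhW

Derivation:
Fragment 1: offset=0 data="GH" -> buffer=GH????????
Fragment 2: offset=6 data="KVhW" -> buffer=GH????KVhW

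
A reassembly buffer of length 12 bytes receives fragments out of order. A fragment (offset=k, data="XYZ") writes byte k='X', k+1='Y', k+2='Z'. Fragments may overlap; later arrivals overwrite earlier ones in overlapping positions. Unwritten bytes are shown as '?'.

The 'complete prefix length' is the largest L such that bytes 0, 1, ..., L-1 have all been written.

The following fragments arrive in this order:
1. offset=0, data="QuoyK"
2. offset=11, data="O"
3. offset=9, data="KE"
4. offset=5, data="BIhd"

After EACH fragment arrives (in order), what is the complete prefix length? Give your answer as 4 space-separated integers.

Answer: 5 5 5 12

Derivation:
Fragment 1: offset=0 data="QuoyK" -> buffer=QuoyK??????? -> prefix_len=5
Fragment 2: offset=11 data="O" -> buffer=QuoyK??????O -> prefix_len=5
Fragment 3: offset=9 data="KE" -> buffer=QuoyK????KEO -> prefix_len=5
Fragment 4: offset=5 data="BIhd" -> buffer=QuoyKBIhdKEO -> prefix_len=12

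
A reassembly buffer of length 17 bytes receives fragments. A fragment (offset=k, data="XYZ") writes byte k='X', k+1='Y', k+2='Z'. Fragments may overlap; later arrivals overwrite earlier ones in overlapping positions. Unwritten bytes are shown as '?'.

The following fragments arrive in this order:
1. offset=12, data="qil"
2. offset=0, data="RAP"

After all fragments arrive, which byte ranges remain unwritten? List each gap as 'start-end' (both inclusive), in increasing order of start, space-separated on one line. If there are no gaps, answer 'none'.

Fragment 1: offset=12 len=3
Fragment 2: offset=0 len=3
Gaps: 3-11 15-16

Answer: 3-11 15-16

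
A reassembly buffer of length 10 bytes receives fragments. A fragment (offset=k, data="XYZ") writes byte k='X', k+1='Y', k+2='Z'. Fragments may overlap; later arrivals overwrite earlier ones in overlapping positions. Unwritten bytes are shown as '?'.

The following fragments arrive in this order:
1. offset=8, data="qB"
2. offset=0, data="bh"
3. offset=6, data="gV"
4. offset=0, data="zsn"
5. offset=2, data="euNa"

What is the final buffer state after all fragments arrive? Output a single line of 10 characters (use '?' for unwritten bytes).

Answer: zseuNagVqB

Derivation:
Fragment 1: offset=8 data="qB" -> buffer=????????qB
Fragment 2: offset=0 data="bh" -> buffer=bh??????qB
Fragment 3: offset=6 data="gV" -> buffer=bh????gVqB
Fragment 4: offset=0 data="zsn" -> buffer=zsn???gVqB
Fragment 5: offset=2 data="euNa" -> buffer=zseuNagVqB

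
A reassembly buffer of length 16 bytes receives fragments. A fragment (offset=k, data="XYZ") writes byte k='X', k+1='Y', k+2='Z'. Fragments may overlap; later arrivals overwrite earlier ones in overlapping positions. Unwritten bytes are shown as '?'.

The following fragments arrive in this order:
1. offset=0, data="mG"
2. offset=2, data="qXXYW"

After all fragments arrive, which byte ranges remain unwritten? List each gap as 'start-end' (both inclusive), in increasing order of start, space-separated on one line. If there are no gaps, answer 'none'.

Fragment 1: offset=0 len=2
Fragment 2: offset=2 len=5
Gaps: 7-15

Answer: 7-15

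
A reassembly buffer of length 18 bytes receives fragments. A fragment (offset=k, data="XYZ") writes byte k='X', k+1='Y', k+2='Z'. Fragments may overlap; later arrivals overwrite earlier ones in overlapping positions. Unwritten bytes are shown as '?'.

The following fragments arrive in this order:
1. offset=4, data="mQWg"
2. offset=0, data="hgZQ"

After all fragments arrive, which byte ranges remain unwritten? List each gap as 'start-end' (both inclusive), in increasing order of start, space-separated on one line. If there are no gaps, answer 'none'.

Answer: 8-17

Derivation:
Fragment 1: offset=4 len=4
Fragment 2: offset=0 len=4
Gaps: 8-17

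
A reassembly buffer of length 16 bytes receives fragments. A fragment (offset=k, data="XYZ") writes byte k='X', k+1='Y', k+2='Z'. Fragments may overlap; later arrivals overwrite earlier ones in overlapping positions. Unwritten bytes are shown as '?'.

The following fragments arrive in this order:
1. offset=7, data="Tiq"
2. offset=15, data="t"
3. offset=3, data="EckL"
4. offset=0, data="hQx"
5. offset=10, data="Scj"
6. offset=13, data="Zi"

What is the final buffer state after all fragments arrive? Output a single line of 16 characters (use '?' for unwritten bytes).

Fragment 1: offset=7 data="Tiq" -> buffer=???????Tiq??????
Fragment 2: offset=15 data="t" -> buffer=???????Tiq?????t
Fragment 3: offset=3 data="EckL" -> buffer=???EckLTiq?????t
Fragment 4: offset=0 data="hQx" -> buffer=hQxEckLTiq?????t
Fragment 5: offset=10 data="Scj" -> buffer=hQxEckLTiqScj??t
Fragment 6: offset=13 data="Zi" -> buffer=hQxEckLTiqScjZit

Answer: hQxEckLTiqScjZit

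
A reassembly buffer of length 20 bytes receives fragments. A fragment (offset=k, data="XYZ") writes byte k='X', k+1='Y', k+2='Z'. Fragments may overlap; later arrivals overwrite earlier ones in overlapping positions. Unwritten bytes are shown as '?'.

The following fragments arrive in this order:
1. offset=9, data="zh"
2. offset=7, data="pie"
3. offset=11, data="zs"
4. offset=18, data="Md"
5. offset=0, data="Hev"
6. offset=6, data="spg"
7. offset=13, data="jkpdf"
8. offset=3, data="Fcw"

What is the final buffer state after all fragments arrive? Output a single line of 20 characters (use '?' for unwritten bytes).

Fragment 1: offset=9 data="zh" -> buffer=?????????zh?????????
Fragment 2: offset=7 data="pie" -> buffer=???????pieh?????????
Fragment 3: offset=11 data="zs" -> buffer=???????piehzs???????
Fragment 4: offset=18 data="Md" -> buffer=???????piehzs?????Md
Fragment 5: offset=0 data="Hev" -> buffer=Hev????piehzs?????Md
Fragment 6: offset=6 data="spg" -> buffer=Hev???spgehzs?????Md
Fragment 7: offset=13 data="jkpdf" -> buffer=Hev???spgehzsjkpdfMd
Fragment 8: offset=3 data="Fcw" -> buffer=HevFcwspgehzsjkpdfMd

Answer: HevFcwspgehzsjkpdfMd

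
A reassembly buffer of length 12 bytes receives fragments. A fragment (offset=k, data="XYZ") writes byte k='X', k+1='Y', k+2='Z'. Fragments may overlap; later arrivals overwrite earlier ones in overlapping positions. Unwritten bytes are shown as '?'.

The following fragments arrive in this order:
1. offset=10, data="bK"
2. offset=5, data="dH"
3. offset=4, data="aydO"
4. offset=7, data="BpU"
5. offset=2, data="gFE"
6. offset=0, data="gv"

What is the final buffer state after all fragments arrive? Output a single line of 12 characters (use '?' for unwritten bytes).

Fragment 1: offset=10 data="bK" -> buffer=??????????bK
Fragment 2: offset=5 data="dH" -> buffer=?????dH???bK
Fragment 3: offset=4 data="aydO" -> buffer=????aydO??bK
Fragment 4: offset=7 data="BpU" -> buffer=????aydBpUbK
Fragment 5: offset=2 data="gFE" -> buffer=??gFEydBpUbK
Fragment 6: offset=0 data="gv" -> buffer=gvgFEydBpUbK

Answer: gvgFEydBpUbK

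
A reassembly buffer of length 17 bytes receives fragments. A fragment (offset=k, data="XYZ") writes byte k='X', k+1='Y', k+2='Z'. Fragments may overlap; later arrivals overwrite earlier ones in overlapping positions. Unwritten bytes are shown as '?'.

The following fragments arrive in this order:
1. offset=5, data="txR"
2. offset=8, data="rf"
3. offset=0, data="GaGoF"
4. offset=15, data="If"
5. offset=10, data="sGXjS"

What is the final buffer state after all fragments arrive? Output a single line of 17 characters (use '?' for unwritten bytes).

Answer: GaGoFtxRrfsGXjSIf

Derivation:
Fragment 1: offset=5 data="txR" -> buffer=?????txR?????????
Fragment 2: offset=8 data="rf" -> buffer=?????txRrf???????
Fragment 3: offset=0 data="GaGoF" -> buffer=GaGoFtxRrf???????
Fragment 4: offset=15 data="If" -> buffer=GaGoFtxRrf?????If
Fragment 5: offset=10 data="sGXjS" -> buffer=GaGoFtxRrfsGXjSIf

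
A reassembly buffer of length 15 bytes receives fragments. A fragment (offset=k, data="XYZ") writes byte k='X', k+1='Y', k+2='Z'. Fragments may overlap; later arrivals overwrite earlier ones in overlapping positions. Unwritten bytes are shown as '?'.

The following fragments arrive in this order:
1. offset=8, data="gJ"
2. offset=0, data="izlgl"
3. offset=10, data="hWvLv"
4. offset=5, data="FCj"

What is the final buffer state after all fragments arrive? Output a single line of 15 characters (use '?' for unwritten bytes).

Fragment 1: offset=8 data="gJ" -> buffer=????????gJ?????
Fragment 2: offset=0 data="izlgl" -> buffer=izlgl???gJ?????
Fragment 3: offset=10 data="hWvLv" -> buffer=izlgl???gJhWvLv
Fragment 4: offset=5 data="FCj" -> buffer=izlglFCjgJhWvLv

Answer: izlglFCjgJhWvLv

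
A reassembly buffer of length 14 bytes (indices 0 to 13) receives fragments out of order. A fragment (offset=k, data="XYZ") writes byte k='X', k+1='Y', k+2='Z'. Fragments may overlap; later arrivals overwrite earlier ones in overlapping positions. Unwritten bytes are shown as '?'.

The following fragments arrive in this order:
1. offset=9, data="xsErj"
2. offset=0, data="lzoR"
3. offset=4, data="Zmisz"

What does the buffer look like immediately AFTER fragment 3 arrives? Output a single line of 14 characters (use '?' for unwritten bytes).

Fragment 1: offset=9 data="xsErj" -> buffer=?????????xsErj
Fragment 2: offset=0 data="lzoR" -> buffer=lzoR?????xsErj
Fragment 3: offset=4 data="Zmisz" -> buffer=lzoRZmiszxsErj

Answer: lzoRZmiszxsErj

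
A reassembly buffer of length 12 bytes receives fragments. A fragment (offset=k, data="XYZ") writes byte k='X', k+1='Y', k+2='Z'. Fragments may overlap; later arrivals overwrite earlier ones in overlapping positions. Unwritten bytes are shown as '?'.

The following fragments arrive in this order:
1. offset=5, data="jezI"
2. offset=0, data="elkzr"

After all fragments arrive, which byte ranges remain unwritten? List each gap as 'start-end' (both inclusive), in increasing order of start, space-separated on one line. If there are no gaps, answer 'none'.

Answer: 9-11

Derivation:
Fragment 1: offset=5 len=4
Fragment 2: offset=0 len=5
Gaps: 9-11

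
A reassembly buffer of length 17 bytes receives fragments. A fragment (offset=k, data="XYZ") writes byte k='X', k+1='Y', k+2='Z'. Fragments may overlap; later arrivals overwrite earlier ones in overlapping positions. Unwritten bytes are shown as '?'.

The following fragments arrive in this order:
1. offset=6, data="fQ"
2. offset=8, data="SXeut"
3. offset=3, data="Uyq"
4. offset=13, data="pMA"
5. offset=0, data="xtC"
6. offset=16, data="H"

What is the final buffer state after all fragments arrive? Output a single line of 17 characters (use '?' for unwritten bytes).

Answer: xtCUyqfQSXeutpMAH

Derivation:
Fragment 1: offset=6 data="fQ" -> buffer=??????fQ?????????
Fragment 2: offset=8 data="SXeut" -> buffer=??????fQSXeut????
Fragment 3: offset=3 data="Uyq" -> buffer=???UyqfQSXeut????
Fragment 4: offset=13 data="pMA" -> buffer=???UyqfQSXeutpMA?
Fragment 5: offset=0 data="xtC" -> buffer=xtCUyqfQSXeutpMA?
Fragment 6: offset=16 data="H" -> buffer=xtCUyqfQSXeutpMAH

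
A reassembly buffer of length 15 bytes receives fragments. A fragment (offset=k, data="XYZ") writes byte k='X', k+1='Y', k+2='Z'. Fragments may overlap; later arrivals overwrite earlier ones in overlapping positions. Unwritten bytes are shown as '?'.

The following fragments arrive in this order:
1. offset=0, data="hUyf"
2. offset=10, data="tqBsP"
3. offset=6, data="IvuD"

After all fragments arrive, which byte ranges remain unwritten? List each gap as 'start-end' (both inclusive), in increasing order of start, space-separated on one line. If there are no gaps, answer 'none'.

Answer: 4-5

Derivation:
Fragment 1: offset=0 len=4
Fragment 2: offset=10 len=5
Fragment 3: offset=6 len=4
Gaps: 4-5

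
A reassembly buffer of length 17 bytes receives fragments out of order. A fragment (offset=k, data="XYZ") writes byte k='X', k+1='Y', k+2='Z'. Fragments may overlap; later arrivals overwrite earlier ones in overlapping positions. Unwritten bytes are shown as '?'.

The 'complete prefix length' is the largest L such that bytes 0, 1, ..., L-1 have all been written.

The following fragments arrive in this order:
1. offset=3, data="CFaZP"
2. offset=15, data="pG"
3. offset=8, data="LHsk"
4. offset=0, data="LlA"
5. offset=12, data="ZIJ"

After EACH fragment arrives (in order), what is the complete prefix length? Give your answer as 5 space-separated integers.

Fragment 1: offset=3 data="CFaZP" -> buffer=???CFaZP????????? -> prefix_len=0
Fragment 2: offset=15 data="pG" -> buffer=???CFaZP???????pG -> prefix_len=0
Fragment 3: offset=8 data="LHsk" -> buffer=???CFaZPLHsk???pG -> prefix_len=0
Fragment 4: offset=0 data="LlA" -> buffer=LlACFaZPLHsk???pG -> prefix_len=12
Fragment 5: offset=12 data="ZIJ" -> buffer=LlACFaZPLHskZIJpG -> prefix_len=17

Answer: 0 0 0 12 17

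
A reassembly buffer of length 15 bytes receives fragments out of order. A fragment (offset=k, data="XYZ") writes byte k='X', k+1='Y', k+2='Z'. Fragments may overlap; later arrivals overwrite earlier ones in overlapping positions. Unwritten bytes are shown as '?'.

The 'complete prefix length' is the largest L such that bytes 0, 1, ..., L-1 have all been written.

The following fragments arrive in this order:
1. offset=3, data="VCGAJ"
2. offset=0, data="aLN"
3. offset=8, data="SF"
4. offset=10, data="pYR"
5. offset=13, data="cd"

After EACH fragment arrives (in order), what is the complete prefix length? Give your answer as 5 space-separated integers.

Answer: 0 8 10 13 15

Derivation:
Fragment 1: offset=3 data="VCGAJ" -> buffer=???VCGAJ??????? -> prefix_len=0
Fragment 2: offset=0 data="aLN" -> buffer=aLNVCGAJ??????? -> prefix_len=8
Fragment 3: offset=8 data="SF" -> buffer=aLNVCGAJSF????? -> prefix_len=10
Fragment 4: offset=10 data="pYR" -> buffer=aLNVCGAJSFpYR?? -> prefix_len=13
Fragment 5: offset=13 data="cd" -> buffer=aLNVCGAJSFpYRcd -> prefix_len=15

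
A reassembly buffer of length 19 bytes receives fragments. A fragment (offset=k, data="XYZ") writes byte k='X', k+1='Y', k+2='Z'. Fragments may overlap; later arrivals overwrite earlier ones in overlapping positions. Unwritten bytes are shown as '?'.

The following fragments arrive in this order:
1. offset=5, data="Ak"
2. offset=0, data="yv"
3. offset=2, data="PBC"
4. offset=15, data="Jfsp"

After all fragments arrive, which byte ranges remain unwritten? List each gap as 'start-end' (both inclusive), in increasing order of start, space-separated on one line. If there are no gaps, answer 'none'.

Answer: 7-14

Derivation:
Fragment 1: offset=5 len=2
Fragment 2: offset=0 len=2
Fragment 3: offset=2 len=3
Fragment 4: offset=15 len=4
Gaps: 7-14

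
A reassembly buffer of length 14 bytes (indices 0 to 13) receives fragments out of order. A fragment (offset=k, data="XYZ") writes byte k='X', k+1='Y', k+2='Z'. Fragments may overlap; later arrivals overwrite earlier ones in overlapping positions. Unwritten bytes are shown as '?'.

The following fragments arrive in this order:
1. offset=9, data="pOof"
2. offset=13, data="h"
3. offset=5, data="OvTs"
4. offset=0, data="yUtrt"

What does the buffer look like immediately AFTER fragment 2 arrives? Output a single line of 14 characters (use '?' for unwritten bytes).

Answer: ?????????pOofh

Derivation:
Fragment 1: offset=9 data="pOof" -> buffer=?????????pOof?
Fragment 2: offset=13 data="h" -> buffer=?????????pOofh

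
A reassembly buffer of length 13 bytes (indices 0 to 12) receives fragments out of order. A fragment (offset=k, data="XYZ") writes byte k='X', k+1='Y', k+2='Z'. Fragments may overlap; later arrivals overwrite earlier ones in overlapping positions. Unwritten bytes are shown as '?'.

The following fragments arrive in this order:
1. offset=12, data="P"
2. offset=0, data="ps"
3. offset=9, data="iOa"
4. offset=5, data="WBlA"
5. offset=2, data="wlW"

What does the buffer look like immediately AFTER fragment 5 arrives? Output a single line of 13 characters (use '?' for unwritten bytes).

Answer: pswlWWBlAiOaP

Derivation:
Fragment 1: offset=12 data="P" -> buffer=????????????P
Fragment 2: offset=0 data="ps" -> buffer=ps??????????P
Fragment 3: offset=9 data="iOa" -> buffer=ps???????iOaP
Fragment 4: offset=5 data="WBlA" -> buffer=ps???WBlAiOaP
Fragment 5: offset=2 data="wlW" -> buffer=pswlWWBlAiOaP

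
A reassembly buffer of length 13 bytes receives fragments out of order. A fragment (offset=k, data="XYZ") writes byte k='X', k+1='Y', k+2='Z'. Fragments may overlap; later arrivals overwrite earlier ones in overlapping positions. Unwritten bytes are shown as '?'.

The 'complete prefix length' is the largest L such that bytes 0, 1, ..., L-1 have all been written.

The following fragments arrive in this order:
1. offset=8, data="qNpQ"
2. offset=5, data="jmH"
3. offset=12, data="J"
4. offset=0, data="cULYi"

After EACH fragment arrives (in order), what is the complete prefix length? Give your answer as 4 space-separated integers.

Answer: 0 0 0 13

Derivation:
Fragment 1: offset=8 data="qNpQ" -> buffer=????????qNpQ? -> prefix_len=0
Fragment 2: offset=5 data="jmH" -> buffer=?????jmHqNpQ? -> prefix_len=0
Fragment 3: offset=12 data="J" -> buffer=?????jmHqNpQJ -> prefix_len=0
Fragment 4: offset=0 data="cULYi" -> buffer=cULYijmHqNpQJ -> prefix_len=13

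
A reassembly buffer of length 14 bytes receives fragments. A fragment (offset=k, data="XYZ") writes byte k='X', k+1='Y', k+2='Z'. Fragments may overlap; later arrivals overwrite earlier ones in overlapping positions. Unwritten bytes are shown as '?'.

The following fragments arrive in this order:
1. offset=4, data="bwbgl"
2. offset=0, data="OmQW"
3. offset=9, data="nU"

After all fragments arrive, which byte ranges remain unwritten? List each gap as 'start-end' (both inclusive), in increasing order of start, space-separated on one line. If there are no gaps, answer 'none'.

Fragment 1: offset=4 len=5
Fragment 2: offset=0 len=4
Fragment 3: offset=9 len=2
Gaps: 11-13

Answer: 11-13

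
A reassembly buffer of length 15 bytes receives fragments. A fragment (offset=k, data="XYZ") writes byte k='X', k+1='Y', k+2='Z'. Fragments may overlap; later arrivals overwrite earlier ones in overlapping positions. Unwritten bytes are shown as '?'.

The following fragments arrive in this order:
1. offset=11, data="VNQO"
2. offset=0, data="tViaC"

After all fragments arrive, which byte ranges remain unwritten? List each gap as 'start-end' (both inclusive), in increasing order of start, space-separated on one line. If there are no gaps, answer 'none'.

Answer: 5-10

Derivation:
Fragment 1: offset=11 len=4
Fragment 2: offset=0 len=5
Gaps: 5-10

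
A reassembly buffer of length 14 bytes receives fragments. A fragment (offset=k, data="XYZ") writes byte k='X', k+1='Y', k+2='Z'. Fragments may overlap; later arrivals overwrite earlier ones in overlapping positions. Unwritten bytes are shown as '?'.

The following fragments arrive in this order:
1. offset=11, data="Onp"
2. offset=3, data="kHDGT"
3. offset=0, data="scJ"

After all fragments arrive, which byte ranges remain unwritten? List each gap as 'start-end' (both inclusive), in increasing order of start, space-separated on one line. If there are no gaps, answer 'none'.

Answer: 8-10

Derivation:
Fragment 1: offset=11 len=3
Fragment 2: offset=3 len=5
Fragment 3: offset=0 len=3
Gaps: 8-10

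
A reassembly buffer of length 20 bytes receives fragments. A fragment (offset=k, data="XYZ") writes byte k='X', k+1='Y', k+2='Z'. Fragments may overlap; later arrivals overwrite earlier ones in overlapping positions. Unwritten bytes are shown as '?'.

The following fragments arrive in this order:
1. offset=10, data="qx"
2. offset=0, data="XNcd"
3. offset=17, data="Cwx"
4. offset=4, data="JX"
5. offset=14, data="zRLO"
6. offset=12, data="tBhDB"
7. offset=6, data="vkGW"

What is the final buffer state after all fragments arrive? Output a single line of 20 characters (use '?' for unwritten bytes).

Fragment 1: offset=10 data="qx" -> buffer=??????????qx????????
Fragment 2: offset=0 data="XNcd" -> buffer=XNcd??????qx????????
Fragment 3: offset=17 data="Cwx" -> buffer=XNcd??????qx?????Cwx
Fragment 4: offset=4 data="JX" -> buffer=XNcdJX????qx?????Cwx
Fragment 5: offset=14 data="zRLO" -> buffer=XNcdJX????qx??zRLOwx
Fragment 6: offset=12 data="tBhDB" -> buffer=XNcdJX????qxtBhDBOwx
Fragment 7: offset=6 data="vkGW" -> buffer=XNcdJXvkGWqxtBhDBOwx

Answer: XNcdJXvkGWqxtBhDBOwx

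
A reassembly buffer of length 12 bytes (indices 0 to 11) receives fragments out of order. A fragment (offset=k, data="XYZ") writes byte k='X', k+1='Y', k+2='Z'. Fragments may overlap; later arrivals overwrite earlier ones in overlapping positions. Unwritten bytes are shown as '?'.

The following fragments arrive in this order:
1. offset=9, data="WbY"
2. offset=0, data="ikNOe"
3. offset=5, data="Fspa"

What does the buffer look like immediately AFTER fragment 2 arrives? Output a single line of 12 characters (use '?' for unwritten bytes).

Answer: ikNOe????WbY

Derivation:
Fragment 1: offset=9 data="WbY" -> buffer=?????????WbY
Fragment 2: offset=0 data="ikNOe" -> buffer=ikNOe????WbY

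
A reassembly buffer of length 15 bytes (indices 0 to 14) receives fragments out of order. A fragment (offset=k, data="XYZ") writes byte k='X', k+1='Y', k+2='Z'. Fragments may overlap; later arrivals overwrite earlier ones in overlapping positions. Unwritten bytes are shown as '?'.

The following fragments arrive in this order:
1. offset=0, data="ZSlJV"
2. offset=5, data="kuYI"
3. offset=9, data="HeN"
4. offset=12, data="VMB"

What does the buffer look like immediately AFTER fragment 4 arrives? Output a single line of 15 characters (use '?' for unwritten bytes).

Answer: ZSlJVkuYIHeNVMB

Derivation:
Fragment 1: offset=0 data="ZSlJV" -> buffer=ZSlJV??????????
Fragment 2: offset=5 data="kuYI" -> buffer=ZSlJVkuYI??????
Fragment 3: offset=9 data="HeN" -> buffer=ZSlJVkuYIHeN???
Fragment 4: offset=12 data="VMB" -> buffer=ZSlJVkuYIHeNVMB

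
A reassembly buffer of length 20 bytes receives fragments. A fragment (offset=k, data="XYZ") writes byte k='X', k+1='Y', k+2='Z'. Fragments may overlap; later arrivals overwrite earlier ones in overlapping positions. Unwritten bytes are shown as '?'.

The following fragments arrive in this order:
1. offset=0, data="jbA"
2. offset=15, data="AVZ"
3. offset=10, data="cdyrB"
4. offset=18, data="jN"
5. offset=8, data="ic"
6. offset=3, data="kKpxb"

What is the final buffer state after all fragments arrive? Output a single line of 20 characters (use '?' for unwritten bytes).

Fragment 1: offset=0 data="jbA" -> buffer=jbA?????????????????
Fragment 2: offset=15 data="AVZ" -> buffer=jbA????????????AVZ??
Fragment 3: offset=10 data="cdyrB" -> buffer=jbA???????cdyrBAVZ??
Fragment 4: offset=18 data="jN" -> buffer=jbA???????cdyrBAVZjN
Fragment 5: offset=8 data="ic" -> buffer=jbA?????iccdyrBAVZjN
Fragment 6: offset=3 data="kKpxb" -> buffer=jbAkKpxbiccdyrBAVZjN

Answer: jbAkKpxbiccdyrBAVZjN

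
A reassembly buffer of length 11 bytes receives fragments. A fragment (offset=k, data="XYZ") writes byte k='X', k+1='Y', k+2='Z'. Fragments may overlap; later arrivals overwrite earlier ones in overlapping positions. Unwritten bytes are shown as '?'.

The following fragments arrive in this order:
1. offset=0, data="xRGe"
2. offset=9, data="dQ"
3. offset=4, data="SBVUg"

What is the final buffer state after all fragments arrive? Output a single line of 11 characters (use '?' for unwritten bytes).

Answer: xRGeSBVUgdQ

Derivation:
Fragment 1: offset=0 data="xRGe" -> buffer=xRGe???????
Fragment 2: offset=9 data="dQ" -> buffer=xRGe?????dQ
Fragment 3: offset=4 data="SBVUg" -> buffer=xRGeSBVUgdQ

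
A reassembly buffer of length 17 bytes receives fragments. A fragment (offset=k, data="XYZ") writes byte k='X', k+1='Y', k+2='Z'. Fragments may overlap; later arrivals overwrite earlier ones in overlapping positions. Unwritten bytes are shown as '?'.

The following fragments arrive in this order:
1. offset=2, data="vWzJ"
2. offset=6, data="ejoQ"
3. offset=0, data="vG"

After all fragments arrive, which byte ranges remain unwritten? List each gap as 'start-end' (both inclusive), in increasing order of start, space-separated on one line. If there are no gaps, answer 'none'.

Fragment 1: offset=2 len=4
Fragment 2: offset=6 len=4
Fragment 3: offset=0 len=2
Gaps: 10-16

Answer: 10-16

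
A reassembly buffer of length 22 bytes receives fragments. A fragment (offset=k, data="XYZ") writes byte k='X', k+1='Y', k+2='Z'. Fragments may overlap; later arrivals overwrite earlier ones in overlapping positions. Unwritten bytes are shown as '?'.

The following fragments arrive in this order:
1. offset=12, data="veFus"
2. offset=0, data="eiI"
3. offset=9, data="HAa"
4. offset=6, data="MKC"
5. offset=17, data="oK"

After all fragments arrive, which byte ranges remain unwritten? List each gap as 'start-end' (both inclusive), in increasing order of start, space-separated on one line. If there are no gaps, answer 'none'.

Fragment 1: offset=12 len=5
Fragment 2: offset=0 len=3
Fragment 3: offset=9 len=3
Fragment 4: offset=6 len=3
Fragment 5: offset=17 len=2
Gaps: 3-5 19-21

Answer: 3-5 19-21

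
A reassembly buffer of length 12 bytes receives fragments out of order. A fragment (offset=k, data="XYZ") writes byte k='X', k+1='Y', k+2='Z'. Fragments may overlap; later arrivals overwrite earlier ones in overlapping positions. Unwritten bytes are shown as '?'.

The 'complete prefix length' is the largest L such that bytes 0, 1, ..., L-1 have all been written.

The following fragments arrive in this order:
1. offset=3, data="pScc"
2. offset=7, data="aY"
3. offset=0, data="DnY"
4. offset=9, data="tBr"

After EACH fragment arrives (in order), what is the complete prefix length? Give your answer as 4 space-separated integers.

Fragment 1: offset=3 data="pScc" -> buffer=???pScc????? -> prefix_len=0
Fragment 2: offset=7 data="aY" -> buffer=???pSccaY??? -> prefix_len=0
Fragment 3: offset=0 data="DnY" -> buffer=DnYpSccaY??? -> prefix_len=9
Fragment 4: offset=9 data="tBr" -> buffer=DnYpSccaYtBr -> prefix_len=12

Answer: 0 0 9 12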